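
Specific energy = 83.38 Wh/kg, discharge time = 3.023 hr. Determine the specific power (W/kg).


Specific power = 83.38 Wh/kg / 3.023 hr = 27.58 W/kg

27.58 W/kg


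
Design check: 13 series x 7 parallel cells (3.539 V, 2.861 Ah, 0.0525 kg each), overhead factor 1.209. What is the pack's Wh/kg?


Step 1: V_pack = 13 * 3.539 = 46.007 V
Step 2: C_pack = 7 * 2.861 = 20.027 Ah
Step 3: E_pack = V_pack * C_pack = 46.007 * 20.027 = 921.38 Wh
Step 4: m_pack = 13 * 7 * 0.0525 * 1.209 = 5.776 kg
Step 5: ED = E_pack / m_pack = 921.38 / 5.776 = 159.5 Wh/kg

159.5 Wh/kg


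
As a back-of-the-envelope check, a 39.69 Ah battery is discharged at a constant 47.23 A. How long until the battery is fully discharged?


Runtime = 39.69 Ah / 47.23 A = 0.8404 hr

0.8404 hr


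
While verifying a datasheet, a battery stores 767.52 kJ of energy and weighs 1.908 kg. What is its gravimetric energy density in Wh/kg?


Convert: E = 767.52 kJ = 213.2 Wh
ED = E / m = 213.2 / 1.908 = 111.7 Wh/kg

111.7 Wh/kg


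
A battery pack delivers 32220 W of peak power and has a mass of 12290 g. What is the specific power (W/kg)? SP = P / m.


Convert: m = 12290 g = 12.29 kg
Specific power = 32220 W / 12.29 kg = 2622 W/kg

2622 W/kg


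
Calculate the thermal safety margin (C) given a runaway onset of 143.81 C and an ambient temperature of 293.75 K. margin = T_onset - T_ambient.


Convert: T_ambient = 293.75 K = 20.6 C
margin = 143.81 - 20.6 = 123.21 C

123.21 C


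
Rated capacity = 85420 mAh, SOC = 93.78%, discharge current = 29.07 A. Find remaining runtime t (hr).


Convert: C_total = 85420 mAh = 85.42 Ah
Step 1: remaining = SOC/100 * C_total = 93.78/100 * 85.42 = 80.107 Ah
Step 2: t = remaining / I = 80.107 / 29.07 = 2.756 hr

2.756 hr


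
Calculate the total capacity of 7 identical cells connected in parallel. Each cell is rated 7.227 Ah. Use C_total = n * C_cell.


C_total = 7 * 7.227 = 50.589 Ah

50.589 Ah


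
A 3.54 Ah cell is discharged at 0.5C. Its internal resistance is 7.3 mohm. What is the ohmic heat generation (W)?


Convert: R = 7.3 mohm = 0.0073 ohm
Step 1: I = C_rate * capacity = 0.5 * 3.54 = 1.77 A
Step 2: Q = I^2 * R = 1.77^2 * 0.0073 = 3.1329 * 0.0073 = 0.02287 W

0.02287 W


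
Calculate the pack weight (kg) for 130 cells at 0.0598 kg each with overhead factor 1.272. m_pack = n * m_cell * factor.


m_pack = n * m_cell * overhead = 130 * 0.0598 * 1.272 = 9.889 kg

9.889 kg


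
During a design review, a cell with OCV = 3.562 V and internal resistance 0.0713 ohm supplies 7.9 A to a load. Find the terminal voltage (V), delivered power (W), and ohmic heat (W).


Step 1: V_terminal = OCV - I*R = 3.562 - 7.9 * 0.0713 = 2.9987 V
Step 2: P_out = V_terminal * I = 2.9987 * 7.9 = 23.69 W
Step 3: Q = I^2 * R = 7.9^2 * 0.0713 = 4.450 W

V=2.9987 V, P=23.69 W, Q=4.450 W


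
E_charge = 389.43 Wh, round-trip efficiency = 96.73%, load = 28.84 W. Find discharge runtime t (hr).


Step 1: E_discharge = eta/100 * E_charge = 96.73/100 * 389.43 = 376.7 Wh
Step 2: t = E_discharge / P = 376.7 / 28.84 = 13.06 hr

13.06 hr


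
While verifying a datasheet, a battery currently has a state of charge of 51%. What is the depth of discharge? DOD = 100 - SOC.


Complement of SOC: DOD = 100% - 51% = 49%

49%


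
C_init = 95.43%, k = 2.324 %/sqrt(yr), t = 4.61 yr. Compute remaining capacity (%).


sqrt(t) = sqrt(4.61) = 2.1471
C_final = 95.43 - 2.324 * 2.1471 = 90.44%

90.44%


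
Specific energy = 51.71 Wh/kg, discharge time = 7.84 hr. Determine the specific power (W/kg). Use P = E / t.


P_specific = E / t = 51.71 / 7.84 = 6.596 W/kg

6.596 W/kg


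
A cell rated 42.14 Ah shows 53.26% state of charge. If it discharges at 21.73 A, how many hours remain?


Step 1: remaining = SOC/100 * C_total = 53.26/100 * 42.14 = 22.444 Ah
Step 2: t = remaining / I = 22.444 / 21.73 = 1.033 hr

1.033 hr


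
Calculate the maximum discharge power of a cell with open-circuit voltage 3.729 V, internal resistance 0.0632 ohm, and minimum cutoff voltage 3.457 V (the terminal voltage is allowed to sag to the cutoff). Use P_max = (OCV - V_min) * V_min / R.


P_max = (OCV - V_min) * V_min / R = (3.729 - 3.457) * 3.457 / 0.0632 = 0.272 * 3.457 / 0.0632 = 14.88 W

14.88 W


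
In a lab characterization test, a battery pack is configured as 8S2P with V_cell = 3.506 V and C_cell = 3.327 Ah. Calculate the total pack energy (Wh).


V_pack = 8 * 3.506 = 28.048 V
C_pack = 2 * 3.327 = 6.654 Ah
E = V_pack * C_pack = 28.048 * 6.654 = 186.6 Wh

186.6 Wh


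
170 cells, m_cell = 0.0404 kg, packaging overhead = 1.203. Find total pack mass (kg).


m_pack = n * m_cell * overhead = 170 * 0.0404 * 1.203 = 8.262 kg

8.262 kg


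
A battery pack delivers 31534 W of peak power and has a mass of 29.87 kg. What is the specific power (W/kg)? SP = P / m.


Specific power = 31534 W / 29.87 kg = 1056 W/kg

1056 W/kg


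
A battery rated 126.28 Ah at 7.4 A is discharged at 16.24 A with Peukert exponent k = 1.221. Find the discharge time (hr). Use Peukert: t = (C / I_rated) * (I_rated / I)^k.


t_rated = C / I_rated = 126.28 / 7.4 = 17.065 hr
(I_rated/I)^k = (0.45567)^1.221 = 0.38301
t = t_rated * (I_rated/I)^k = 17.065 * 0.38301 = 6.536 hr

6.536 hr


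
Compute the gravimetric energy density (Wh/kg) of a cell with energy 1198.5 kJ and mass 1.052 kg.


Convert: E = 1198.5 kJ = 332.92 Wh
ED = E / m = 332.92 / 1.052 = 316.5 Wh/kg

316.5 Wh/kg


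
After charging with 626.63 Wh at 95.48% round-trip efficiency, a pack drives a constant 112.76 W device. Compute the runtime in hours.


Step 1: E_discharge = eta/100 * E_charge = 95.48/100 * 626.63 = 598.31 Wh
Step 2: t = E_discharge / P = 598.31 / 112.76 = 5.306 hr

5.306 hr


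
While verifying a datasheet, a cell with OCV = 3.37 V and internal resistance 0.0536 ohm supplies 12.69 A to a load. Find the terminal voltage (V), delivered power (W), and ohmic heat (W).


Step 1: V_terminal = OCV - I*R = 3.37 - 12.69 * 0.0536 = 2.6898 V
Step 2: P_out = V_terminal * I = 2.6898 * 12.69 = 34.13 W
Step 3: Q = I^2 * R = 12.69^2 * 0.0536 = 8.632 W

V=2.6898 V, P=34.13 W, Q=8.632 W


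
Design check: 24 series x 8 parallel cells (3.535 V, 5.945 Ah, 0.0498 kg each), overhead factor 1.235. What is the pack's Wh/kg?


Step 1: V_pack = 24 * 3.535 = 84.84 V
Step 2: C_pack = 8 * 5.945 = 47.56 Ah
Step 3: E_pack = V_pack * C_pack = 84.84 * 47.56 = 4035 Wh
Step 4: m_pack = 24 * 8 * 0.0498 * 1.235 = 11.809 kg
Step 5: ED = E_pack / m_pack = 4035 / 11.809 = 341.7 Wh/kg

341.7 Wh/kg


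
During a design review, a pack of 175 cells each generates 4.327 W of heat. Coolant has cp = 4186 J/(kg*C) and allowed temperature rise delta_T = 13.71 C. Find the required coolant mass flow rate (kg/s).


Q_total = 175 * 4.327 = 757.23 W
m_dot = Q_total / (cp * dT) = 757.23 / (4186 * 13.71) = 0.01319 kg/s

0.01319 kg/s


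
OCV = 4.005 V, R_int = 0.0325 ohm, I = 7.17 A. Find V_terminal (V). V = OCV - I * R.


IR drop = 7.17 * 0.0325 = 0.23303 V
V = 4.005 - 0.23303 = 3.772 V

3.772 V


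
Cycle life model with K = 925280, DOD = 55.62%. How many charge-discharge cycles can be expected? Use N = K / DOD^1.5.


Step 1: DOD^1.5 = 55.62^1.5 = 414.81
Step 2: N = 925280 / 414.81 = 2231 cycles

2231 cycles


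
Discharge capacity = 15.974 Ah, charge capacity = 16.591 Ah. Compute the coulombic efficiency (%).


Coulombic efficiency = 15.974/16.591 * 100% = 96.28%

96.28%


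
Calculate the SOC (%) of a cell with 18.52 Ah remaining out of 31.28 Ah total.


SOC = (remaining / total) * 100 = (18.52 / 31.28) * 100 = 59.21%

59.21%


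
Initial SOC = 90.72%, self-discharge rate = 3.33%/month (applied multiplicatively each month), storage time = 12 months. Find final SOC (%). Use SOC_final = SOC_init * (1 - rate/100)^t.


decay = (1 - 3.33/100)^12 = 0.66604
SOC_final = 90.72 * 0.66604 = 60.42%

60.42%


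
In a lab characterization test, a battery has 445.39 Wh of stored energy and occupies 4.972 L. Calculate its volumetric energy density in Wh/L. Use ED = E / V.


Volumetric ED = 445.39 Wh / 4.972 L = 89.58 Wh/L

89.58 Wh/L


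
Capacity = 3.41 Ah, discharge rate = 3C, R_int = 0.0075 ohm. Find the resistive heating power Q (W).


Step 1: I = C_rate * capacity = 3 * 3.41 = 10.23 A
Step 2: Q = I^2 * R = 10.23^2 * 0.0075 = 104.65 * 0.0075 = 0.7849 W

0.7849 W


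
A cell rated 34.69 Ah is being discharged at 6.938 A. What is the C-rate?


C_rate = I / capacity = 6.938 / 34.69 = 0.2C

0.2C


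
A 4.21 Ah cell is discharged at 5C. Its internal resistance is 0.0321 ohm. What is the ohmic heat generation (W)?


Step 1: I = C_rate * capacity = 5 * 4.21 = 21.05 A
Step 2: Q = I^2 * R = 21.05^2 * 0.0321 = 443.1 * 0.0321 = 14.22 W

14.22 W


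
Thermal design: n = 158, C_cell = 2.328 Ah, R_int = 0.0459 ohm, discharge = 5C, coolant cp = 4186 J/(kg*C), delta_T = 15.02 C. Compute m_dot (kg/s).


Step 1: I = 5 * 2.328 = 11.64 A
Step 2: Q_cell = I^2 * R = 11.64^2 * 0.0459 = 6.219 W
Step 3: Q_total = 158 * 6.219 = 982.6 W
Step 4: m_dot = Q_total / (cp * dT) = 982.6 / (4186 * 15.02) = 0.01563 kg/s

0.01563 kg/s


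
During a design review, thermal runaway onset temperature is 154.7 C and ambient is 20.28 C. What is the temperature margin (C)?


margin = T_onset - T_ambient = 154.7 - 20.28 = 134.42 C

134.42 C


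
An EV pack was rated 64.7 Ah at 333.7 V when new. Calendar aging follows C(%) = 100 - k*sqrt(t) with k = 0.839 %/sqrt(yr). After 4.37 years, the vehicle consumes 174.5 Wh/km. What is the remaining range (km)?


Step 1: capacity retention = 100 - 0.839 * sqrt(4.37) = 100 - 0.839 * 2.0905 = 98.246%
Step 2: C_now = 64.7 * 98.246/100 = 63.565 Ah
Step 3: E_pack = V * C_now = 333.7 * 63.565 = 21212 Wh
Step 4: range = E_pack / consumption = 21212 / 174.5 = 121.6 km

121.6 km


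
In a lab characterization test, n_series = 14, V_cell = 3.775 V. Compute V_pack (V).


Series voltages add: 14 * 3.775 V = 52.85 V

52.85 V


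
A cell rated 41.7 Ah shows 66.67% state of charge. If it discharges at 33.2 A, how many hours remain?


Step 1: remaining = SOC/100 * C_total = 66.67/100 * 41.7 = 27.801 Ah
Step 2: t = remaining / I = 27.801 / 33.2 = 0.8374 hr

0.8374 hr


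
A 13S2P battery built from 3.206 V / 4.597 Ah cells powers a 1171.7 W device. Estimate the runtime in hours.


Step 1: E_pack = Ns * V_cell * Np * C_cell = 13 * 3.206 * 2 * 4.597 = 383.19 Wh
Step 2: t = E_pack / P = 383.19 / 1171.7 = 0.3270 hr

0.3270 hr


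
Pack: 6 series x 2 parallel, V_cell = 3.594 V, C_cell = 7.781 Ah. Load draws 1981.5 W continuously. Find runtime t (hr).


Step 1: E_pack = Ns * V_cell * Np * C_cell = 6 * 3.594 * 2 * 7.781 = 335.58 Wh
Step 2: t = E_pack / P = 335.58 / 1981.5 = 0.1694 hr

0.1694 hr


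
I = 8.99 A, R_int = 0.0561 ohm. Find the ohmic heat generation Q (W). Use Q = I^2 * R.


Q = I^2 * R = 8.99^2 * 0.0561 = 4.534 W

4.534 W


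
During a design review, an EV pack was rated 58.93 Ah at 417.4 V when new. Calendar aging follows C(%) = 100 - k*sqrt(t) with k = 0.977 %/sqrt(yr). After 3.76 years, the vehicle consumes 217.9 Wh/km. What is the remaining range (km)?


Step 1: capacity retention = 100 - 0.977 * sqrt(3.76) = 100 - 0.977 * 1.9391 = 98.105%
Step 2: C_now = 58.93 * 98.105/100 = 57.813 Ah
Step 3: E_pack = V * C_now = 417.4 * 57.813 = 24131 Wh
Step 4: range = E_pack / consumption = 24131 / 217.9 = 110.7 km

110.7 km


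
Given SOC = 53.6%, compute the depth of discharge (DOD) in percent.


DOD = 100 - SOC = 100 - 53.6 = 46.4%

46.4%


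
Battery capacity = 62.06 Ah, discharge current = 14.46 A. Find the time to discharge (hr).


Runtime = 62.06 Ah / 14.46 A = 4.292 hr

4.292 hr


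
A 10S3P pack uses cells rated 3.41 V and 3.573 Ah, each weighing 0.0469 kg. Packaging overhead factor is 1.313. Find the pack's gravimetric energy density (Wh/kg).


Step 1: V_pack = 10 * 3.41 = 34.1 V
Step 2: C_pack = 3 * 3.573 = 10.719 Ah
Step 3: E_pack = V_pack * C_pack = 34.1 * 10.719 = 365.52 Wh
Step 4: m_pack = 10 * 3 * 0.0469 * 1.313 = 1.8474 kg
Step 5: ED = E_pack / m_pack = 365.52 / 1.8474 = 197.9 Wh/kg

197.9 Wh/kg


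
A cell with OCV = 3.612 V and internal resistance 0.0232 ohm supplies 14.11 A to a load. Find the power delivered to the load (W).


Step 1: V_terminal = OCV - I*R = 3.612 - 14.11 * 0.0232 = 3.2846 V
Step 2: P_out = V_terminal * I = 3.2846 * 14.11 = 46.35 W

46.35 W


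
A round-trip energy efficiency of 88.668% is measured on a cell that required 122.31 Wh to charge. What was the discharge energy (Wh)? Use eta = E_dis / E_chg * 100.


E_dis = eta/100 * E_chg = 88.668/100 * 122.31 = 108.4 Wh

108.4 Wh


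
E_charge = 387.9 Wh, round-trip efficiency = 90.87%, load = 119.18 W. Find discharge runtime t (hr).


Step 1: E_discharge = eta/100 * E_charge = 90.87/100 * 387.9 = 352.48 Wh
Step 2: t = E_discharge / P = 352.48 / 119.18 = 2.958 hr

2.958 hr


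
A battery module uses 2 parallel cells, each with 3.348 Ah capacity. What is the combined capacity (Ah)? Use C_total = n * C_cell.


C_total = 2 * 3.348 = 6.696 Ah

6.696 Ah


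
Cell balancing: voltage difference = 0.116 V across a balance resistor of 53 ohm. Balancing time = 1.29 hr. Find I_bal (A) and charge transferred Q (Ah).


First, Ohm's law: I_bal = 0.116 V / 53 ohm = 0.0021887 A
Then Q = I * t = 0.0021887 A * 1.29 hr = 0.002823 Ah

I=0.0021887 A, Q=0.002823 Ah


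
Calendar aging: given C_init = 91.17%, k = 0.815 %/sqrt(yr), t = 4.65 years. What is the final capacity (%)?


sqrt(t) = sqrt(4.65) = 2.1564
C_final = 91.17 - 0.815 * 2.1564 = 89.41%

89.41%


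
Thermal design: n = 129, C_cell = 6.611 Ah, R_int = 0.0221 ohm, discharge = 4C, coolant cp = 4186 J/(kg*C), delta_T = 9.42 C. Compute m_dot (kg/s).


Step 1: I = 4 * 6.611 = 26.444 A
Step 2: Q_cell = I^2 * R = 26.444^2 * 0.0221 = 15.454 W
Step 3: Q_total = 129 * 15.454 = 1993.6 W
Step 4: m_dot = Q_total / (cp * dT) = 1993.6 / (4186 * 9.42) = 0.05056 kg/s

0.05056 kg/s


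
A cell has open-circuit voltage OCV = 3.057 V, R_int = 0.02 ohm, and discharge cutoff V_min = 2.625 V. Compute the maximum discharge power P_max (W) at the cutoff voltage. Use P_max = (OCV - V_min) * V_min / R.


dV = OCV - V_min = 0.432 V (so I_max = dV / R)
P_max = dV * V_min / R = 0.432 * 2.625 / 0.02 = 56.70 W

56.70 W


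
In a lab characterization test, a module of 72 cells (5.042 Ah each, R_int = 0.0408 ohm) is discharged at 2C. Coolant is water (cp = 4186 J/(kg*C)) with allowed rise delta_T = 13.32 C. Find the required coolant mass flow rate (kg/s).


Step 1: I = 2 * 5.042 = 10.084 A
Step 2: Q_cell = I^2 * R = 10.084^2 * 0.0408 = 4.1488 W
Step 3: Q_total = 72 * 4.1488 = 298.71 W
Step 4: m_dot = Q_total / (cp * dT) = 298.71 / (4186 * 13.32) = 0.005357 kg/s

0.005357 kg/s


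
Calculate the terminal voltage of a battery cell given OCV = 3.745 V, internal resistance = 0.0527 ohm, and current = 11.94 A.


V = OCV - I*R = 3.745 - 11.94 * 0.0527 = 3.116 V

3.116 V


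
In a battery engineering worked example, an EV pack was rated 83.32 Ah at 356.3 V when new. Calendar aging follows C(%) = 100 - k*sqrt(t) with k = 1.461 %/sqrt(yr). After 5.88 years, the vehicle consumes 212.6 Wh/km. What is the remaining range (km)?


Step 1: capacity retention = 100 - 1.461 * sqrt(5.88) = 100 - 1.461 * 2.4249 = 96.457%
Step 2: C_now = 83.32 * 96.457/100 = 80.368 Ah
Step 3: E_pack = V * C_now = 356.3 * 80.368 = 28635 Wh
Step 4: range = E_pack / consumption = 28635 / 212.6 = 134.7 km

134.7 km


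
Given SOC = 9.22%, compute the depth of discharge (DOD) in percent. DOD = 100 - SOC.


Complement of SOC: DOD = 100% - 9.22% = 90.78%

90.78%


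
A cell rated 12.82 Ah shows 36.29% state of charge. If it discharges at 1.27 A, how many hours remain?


Step 1: remaining = SOC/100 * C_total = 36.29/100 * 12.82 = 4.6524 Ah
Step 2: t = remaining / I = 4.6524 / 1.27 = 3.663 hr

3.663 hr


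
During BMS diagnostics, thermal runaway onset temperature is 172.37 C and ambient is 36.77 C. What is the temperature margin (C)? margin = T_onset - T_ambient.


Safety margin = 172.37 C - 36.77 C = 135.6 C

135.6 C


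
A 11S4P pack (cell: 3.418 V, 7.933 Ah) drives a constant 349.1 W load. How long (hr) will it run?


Step 1: E_pack = Ns * V_cell * Np * C_cell = 11 * 3.418 * 4 * 7.933 = 1193.1 Wh
Step 2: t = E_pack / P = 1193.1 / 349.1 = 3.418 hr

3.418 hr


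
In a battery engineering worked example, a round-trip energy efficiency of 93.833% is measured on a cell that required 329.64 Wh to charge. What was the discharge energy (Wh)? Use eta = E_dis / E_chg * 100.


E_dis = eta/100 * E_chg = 93.833/100 * 329.64 = 309.3 Wh

309.3 Wh


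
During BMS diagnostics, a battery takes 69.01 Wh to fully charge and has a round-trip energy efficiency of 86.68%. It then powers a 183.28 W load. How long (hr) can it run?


Step 1: E_discharge = eta/100 * E_charge = 86.68/100 * 69.01 = 59.818 Wh
Step 2: t = E_discharge / P = 59.818 / 183.28 = 0.3264 hr

0.3264 hr


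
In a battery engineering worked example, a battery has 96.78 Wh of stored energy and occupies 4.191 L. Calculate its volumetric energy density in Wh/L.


Volumetric ED = 96.78 Wh / 4.191 L = 23.09 Wh/L

23.09 Wh/L


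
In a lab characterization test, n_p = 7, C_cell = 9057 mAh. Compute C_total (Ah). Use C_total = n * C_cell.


Convert: C_cell = 9057 mAh = 9.057 Ah
C_total = 7 * 9.057 = 63.399 Ah

63.399 Ah


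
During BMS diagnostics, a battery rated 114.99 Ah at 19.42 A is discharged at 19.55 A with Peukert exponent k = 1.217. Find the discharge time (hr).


t_rated = C / I_rated = 114.99 / 19.42 = 5.9212 hr
(I_rated/I)^k = (0.99335)^1.217 = 0.99191
t = t_rated * (I_rated/I)^k = 5.9212 * 0.99191 = 5.873 hr

5.873 hr


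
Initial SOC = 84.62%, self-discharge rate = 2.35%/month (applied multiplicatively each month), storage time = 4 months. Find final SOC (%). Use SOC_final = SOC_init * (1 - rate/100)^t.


Monthly retention factor = 1 - 2.35/100 = 0.9765
Over 4 months: factor^4 = 0.90926
SOC_final = 84.62 * 0.90926 = 76.94%

76.94%


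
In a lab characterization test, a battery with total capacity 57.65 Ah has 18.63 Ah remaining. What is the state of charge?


SOC = (remaining / total) * 100 = (18.63 / 57.65) * 100 = 32.32%

32.32%


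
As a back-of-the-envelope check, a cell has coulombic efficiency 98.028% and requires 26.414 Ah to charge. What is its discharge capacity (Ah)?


Q_dis = eta/100 * Q_chg = 98.028/100 * 26.414 = 25.89 Ah

25.89 Ah


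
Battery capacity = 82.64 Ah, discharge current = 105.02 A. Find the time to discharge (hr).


Runtime = 82.64 Ah / 105.02 A = 0.7869 hr

0.7869 hr


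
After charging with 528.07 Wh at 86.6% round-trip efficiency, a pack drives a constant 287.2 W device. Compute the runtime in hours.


Step 1: E_discharge = eta/100 * E_charge = 86.6/100 * 528.07 = 457.31 Wh
Step 2: t = E_discharge / P = 457.31 / 287.2 = 1.592 hr

1.592 hr


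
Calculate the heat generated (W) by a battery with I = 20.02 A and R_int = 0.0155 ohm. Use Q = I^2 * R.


Q = I^2 * R = 20.02^2 * 0.0155 = 6.212 W

6.212 W


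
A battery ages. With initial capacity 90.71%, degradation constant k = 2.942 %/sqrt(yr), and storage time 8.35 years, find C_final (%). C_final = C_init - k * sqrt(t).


Step 1: sqrt(8.35 yr) = 2.8896
Step 2: drop = 2.942 * 2.8896 = 8.5012
Step 3: C_final = 90.71 - 8.5012 = 82.21%

82.21%


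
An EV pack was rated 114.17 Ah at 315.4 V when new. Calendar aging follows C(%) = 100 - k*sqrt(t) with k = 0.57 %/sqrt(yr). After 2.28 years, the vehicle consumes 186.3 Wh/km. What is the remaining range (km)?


Step 1: capacity retention = 100 - 0.57 * sqrt(2.28) = 100 - 0.57 * 1.51 = 99.139%
Step 2: C_now = 114.17 * 99.139/100 = 113.19 Ah
Step 3: E_pack = V * C_now = 315.4 * 113.19 = 35700 Wh
Step 4: range = E_pack / consumption = 35700 / 186.3 = 191.6 km

191.6 km


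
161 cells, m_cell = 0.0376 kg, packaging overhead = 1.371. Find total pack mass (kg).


Cell mass sum = 161 * 0.0376 = 6.0536 kg
With overhead 1.371: m_pack = 6.0536 * 1.371 = 8.299 kg

8.299 kg


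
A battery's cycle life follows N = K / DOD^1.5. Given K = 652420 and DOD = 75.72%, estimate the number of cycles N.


Step 1: DOD^1.5 = 75.72^1.5 = 658.89
Step 2: N = 652420 / 658.89 = 990.2 cycles

990.2 cycles


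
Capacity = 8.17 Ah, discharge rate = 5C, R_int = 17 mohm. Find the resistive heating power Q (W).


Convert: R = 17 mohm = 0.017 ohm
Step 1: I = C_rate * capacity = 5 * 8.17 = 40.85 A
Step 2: Q = I^2 * R = 40.85^2 * 0.017 = 1668.7 * 0.017 = 28.37 W

28.37 W


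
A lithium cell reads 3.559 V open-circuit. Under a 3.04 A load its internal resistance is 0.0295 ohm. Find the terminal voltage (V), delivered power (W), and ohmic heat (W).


Step 1: V_terminal = OCV - I*R = 3.559 - 3.04 * 0.0295 = 3.4693 V
Step 2: P_out = V_terminal * I = 3.4693 * 3.04 = 10.55 W
Step 3: Q = I^2 * R = 3.04^2 * 0.0295 = 0.2726 W

V=3.4693 V, P=10.55 W, Q=0.2726 W


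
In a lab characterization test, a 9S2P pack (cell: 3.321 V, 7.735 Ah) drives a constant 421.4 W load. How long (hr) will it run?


Step 1: E_pack = Ns * V_cell * Np * C_cell = 9 * 3.321 * 2 * 7.735 = 462.38 Wh
Step 2: t = E_pack / P = 462.38 / 421.4 = 1.097 hr

1.097 hr


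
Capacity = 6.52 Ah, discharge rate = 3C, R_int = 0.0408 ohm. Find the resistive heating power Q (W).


Step 1: I = C_rate * capacity = 3 * 6.52 = 19.56 A
Step 2: Q = I^2 * R = 19.56^2 * 0.0408 = 382.59 * 0.0408 = 15.61 W

15.61 W


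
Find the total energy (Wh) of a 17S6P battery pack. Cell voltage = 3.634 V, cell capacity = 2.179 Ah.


E = Ns * Vcell * Np * Ccell = 17 * 3.634 * 6 * 2.179 = 807.7 Wh

807.7 Wh


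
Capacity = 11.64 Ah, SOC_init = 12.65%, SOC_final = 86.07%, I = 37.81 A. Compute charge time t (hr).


Step 1: dSOC = 86.07% - 12.65% = 73.42%
Step 2: delta_Ah = 11.64 * 73.42 / 100 = 8.5461 Ah
Step 3: t = 8.5461 / 37.81 = 0.2260 hr

0.2260 hr


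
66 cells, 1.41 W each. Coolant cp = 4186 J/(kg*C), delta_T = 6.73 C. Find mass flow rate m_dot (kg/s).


Step 1: Total heat Q = 66 * 1.41 W = 93.06 W
Step 2: denom = cp * dT = 4186 * 6.73 = 28172
Step 3: m_dot = 93.06 / 28172 = 0.003303 kg/s

0.003303 kg/s


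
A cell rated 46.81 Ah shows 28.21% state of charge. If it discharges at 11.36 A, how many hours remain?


Step 1: remaining = SOC/100 * C_total = 28.21/100 * 46.81 = 13.205 Ah
Step 2: t = remaining / I = 13.205 / 11.36 = 1.162 hr

1.162 hr


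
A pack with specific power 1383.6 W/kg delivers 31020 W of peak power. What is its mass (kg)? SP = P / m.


m = P / SP = 31020 / 1383.6 = 22.42 kg

22.42 kg


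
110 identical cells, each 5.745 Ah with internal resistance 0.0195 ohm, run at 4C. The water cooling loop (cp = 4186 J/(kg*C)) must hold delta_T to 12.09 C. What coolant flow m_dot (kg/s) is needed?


Step 1: I = 4 * 5.745 = 22.98 A
Step 2: Q_cell = I^2 * R = 22.98^2 * 0.0195 = 10.298 W
Step 3: Q_total = 110 * 10.298 = 1132.8 W
Step 4: m_dot = Q_total / (cp * dT) = 1132.8 / (4186 * 12.09) = 0.02238 kg/s

0.02238 kg/s


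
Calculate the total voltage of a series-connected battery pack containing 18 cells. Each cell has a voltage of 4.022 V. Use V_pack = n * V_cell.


With 18 cells in series at 4.022 V each, V_pack = 72.396 V

72.396 V


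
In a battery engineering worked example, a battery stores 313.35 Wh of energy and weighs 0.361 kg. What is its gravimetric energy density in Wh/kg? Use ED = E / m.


Specific energy = 313.35 Wh / 0.361 kg = 868.0 Wh/kg

868.0 Wh/kg


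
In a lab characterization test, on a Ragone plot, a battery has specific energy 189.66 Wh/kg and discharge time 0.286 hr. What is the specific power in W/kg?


P_specific = E / t = 189.66 / 0.286 = 663.1 W/kg

663.1 W/kg


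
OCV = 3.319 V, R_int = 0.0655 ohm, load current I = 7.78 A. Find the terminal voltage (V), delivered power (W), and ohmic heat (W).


Step 1: V_terminal = OCV - I*R = 3.319 - 7.78 * 0.0655 = 2.8094 V
Step 2: P_out = V_terminal * I = 2.8094 * 7.78 = 21.86 W
Step 3: Q = I^2 * R = 7.78^2 * 0.0655 = 3.965 W

V=2.8094 V, P=21.86 W, Q=3.965 W


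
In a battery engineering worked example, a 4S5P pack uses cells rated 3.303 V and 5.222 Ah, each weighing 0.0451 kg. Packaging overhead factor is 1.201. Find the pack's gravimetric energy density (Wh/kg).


Step 1: V_pack = 4 * 3.303 = 13.212 V
Step 2: C_pack = 5 * 5.222 = 26.11 Ah
Step 3: E_pack = V_pack * C_pack = 13.212 * 26.11 = 344.97 Wh
Step 4: m_pack = 4 * 5 * 0.0451 * 1.201 = 1.0833 kg
Step 5: ED = E_pack / m_pack = 344.97 / 1.0833 = 318.4 Wh/kg

318.4 Wh/kg


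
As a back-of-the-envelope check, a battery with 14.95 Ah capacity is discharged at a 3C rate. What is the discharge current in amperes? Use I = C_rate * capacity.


I = C_rate * capacity = 3 * 14.95 = 44.85 A

44.85 A


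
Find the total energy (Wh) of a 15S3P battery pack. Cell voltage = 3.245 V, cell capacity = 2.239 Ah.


E = Ns * Vcell * Np * Ccell = 15 * 3.245 * 3 * 2.239 = 326.9 Wh

326.9 Wh


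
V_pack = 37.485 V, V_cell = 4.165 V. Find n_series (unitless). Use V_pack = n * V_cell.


n = V_pack / V_cell = 37.485 / 4.165 = 9

9


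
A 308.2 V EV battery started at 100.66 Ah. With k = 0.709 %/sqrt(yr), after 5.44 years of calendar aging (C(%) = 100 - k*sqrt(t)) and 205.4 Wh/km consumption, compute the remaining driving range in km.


Step 1: capacity retention = 100 - 0.709 * sqrt(5.44) = 100 - 0.709 * 2.3324 = 98.346%
Step 2: C_now = 100.66 * 98.346/100 = 98.995 Ah
Step 3: E_pack = V * C_now = 308.2 * 98.995 = 30510 Wh
Step 4: range = E_pack / consumption = 30510 / 205.4 = 148.5 km

148.5 km


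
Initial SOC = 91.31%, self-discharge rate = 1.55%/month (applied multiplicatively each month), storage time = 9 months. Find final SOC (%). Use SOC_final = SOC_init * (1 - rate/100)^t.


decay = (1 - 1.55/100)^9 = 0.86884
SOC_final = 91.31 * 0.86884 = 79.33%

79.33%


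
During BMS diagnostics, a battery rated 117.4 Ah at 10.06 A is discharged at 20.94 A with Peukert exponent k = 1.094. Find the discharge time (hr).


Step 1: t_rated = C / I_rated = 117.4 / 10.06 = 11.67 hr
Step 2: ratio = 10.06 / 20.94 = 0.48042
Step 3: ratio^k = 0.48042^1.094 = 0.44843
Step 4: t = t_rated * ratio^k = 11.67 * 0.44843 = 5.233 hr

5.233 hr


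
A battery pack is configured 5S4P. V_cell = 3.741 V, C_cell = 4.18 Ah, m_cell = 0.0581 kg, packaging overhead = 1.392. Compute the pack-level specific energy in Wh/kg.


Step 1: V_pack = 5 * 3.741 = 18.705 V
Step 2: C_pack = 4 * 4.18 = 16.72 Ah
Step 3: E_pack = V_pack * C_pack = 18.705 * 16.72 = 312.75 Wh
Step 4: m_pack = 5 * 4 * 0.0581 * 1.392 = 1.6175 kg
Step 5: ED = E_pack / m_pack = 312.75 / 1.6175 = 193.4 Wh/kg

193.4 Wh/kg


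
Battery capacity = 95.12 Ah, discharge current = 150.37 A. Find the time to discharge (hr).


t = capacity / current = 95.12 / 150.37 = 0.6326 hr

0.6326 hr


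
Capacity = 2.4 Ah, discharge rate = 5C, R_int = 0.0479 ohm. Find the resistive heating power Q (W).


Step 1: I = C_rate * capacity = 5 * 2.4 = 12 A
Step 2: Q = I^2 * R = 12^2 * 0.0479 = 144 * 0.0479 = 6.898 W

6.898 W


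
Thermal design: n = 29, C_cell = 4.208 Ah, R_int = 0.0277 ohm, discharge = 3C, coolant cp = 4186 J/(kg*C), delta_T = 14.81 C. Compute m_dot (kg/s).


Step 1: I = 3 * 4.208 = 12.624 A
Step 2: Q_cell = I^2 * R = 12.624^2 * 0.0277 = 4.4144 W
Step 3: Q_total = 29 * 4.4144 = 128.02 W
Step 4: m_dot = Q_total / (cp * dT) = 128.02 / (4186 * 14.81) = 0.002065 kg/s

0.002065 kg/s


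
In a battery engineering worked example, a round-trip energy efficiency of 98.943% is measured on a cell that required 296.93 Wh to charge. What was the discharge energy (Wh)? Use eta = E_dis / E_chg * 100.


E_dis = eta/100 * E_chg = 98.943/100 * 296.93 = 293.8 Wh

293.8 Wh


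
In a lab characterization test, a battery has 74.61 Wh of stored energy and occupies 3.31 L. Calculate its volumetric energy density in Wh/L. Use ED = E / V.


Volumetric ED = 74.61 Wh / 3.31 L = 22.54 Wh/L

22.54 Wh/L


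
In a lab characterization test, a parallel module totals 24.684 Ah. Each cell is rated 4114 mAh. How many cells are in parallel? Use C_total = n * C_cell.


Convert: C_cell = 4114 mAh = 4.114 Ah
n = C_total / C_cell = 24.684 / 4.114 = 6

6


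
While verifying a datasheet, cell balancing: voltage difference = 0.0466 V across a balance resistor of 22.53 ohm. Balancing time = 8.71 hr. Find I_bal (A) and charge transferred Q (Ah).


First, Ohm's law: I_bal = 0.0466 V / 22.53 ohm = 0.0020684 A
Then Q = I * t = 0.0020684 A * 8.71 hr = 0.01802 Ah

I=0.0020684 A, Q=0.01802 Ah


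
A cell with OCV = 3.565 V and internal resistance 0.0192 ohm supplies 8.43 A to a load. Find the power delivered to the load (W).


Step 1: V_terminal = OCV - I*R = 3.565 - 8.43 * 0.0192 = 3.4031 V
Step 2: P_out = V_terminal * I = 3.4031 * 8.43 = 28.69 W

28.69 W


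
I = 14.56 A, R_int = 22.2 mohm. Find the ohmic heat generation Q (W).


Convert: R = 22.2 mohm = 0.0222 ohm
I^2 = 211.99
Q = 211.99 * 0.0222 = 4.706 W

4.706 W


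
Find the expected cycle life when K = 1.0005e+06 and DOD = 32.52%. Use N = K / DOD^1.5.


Step 1: DOD^1.5 = 32.52^1.5 = 185.45
Step 2: N = 1.0005e+06 / 185.45 = 5395 cycles

5395 cycles


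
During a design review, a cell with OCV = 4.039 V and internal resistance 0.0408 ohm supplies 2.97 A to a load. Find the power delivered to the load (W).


Step 1: V_terminal = OCV - I*R = 4.039 - 2.97 * 0.0408 = 3.9178 V
Step 2: P_out = V_terminal * I = 3.9178 * 2.97 = 11.64 W

11.64 W


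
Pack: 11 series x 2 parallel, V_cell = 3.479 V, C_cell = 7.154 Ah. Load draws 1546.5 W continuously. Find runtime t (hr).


Step 1: E_pack = Ns * V_cell * Np * C_cell = 11 * 3.479 * 2 * 7.154 = 547.55 Wh
Step 2: t = E_pack / P = 547.55 / 1546.5 = 0.3541 hr

0.3541 hr


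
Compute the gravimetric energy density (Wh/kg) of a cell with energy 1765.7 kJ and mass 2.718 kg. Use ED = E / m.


Convert: E = 1765.7 kJ = 490.47 Wh
ED = E / m = 490.47 / 2.718 = 180.5 Wh/kg

180.5 Wh/kg


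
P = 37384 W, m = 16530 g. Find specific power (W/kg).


Convert: m = 16530 g = 16.53 kg
SP = P / m = 37384 / 16.53 = 2262 W/kg

2262 W/kg


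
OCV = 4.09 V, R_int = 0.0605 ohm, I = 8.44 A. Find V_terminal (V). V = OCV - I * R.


V = OCV - I*R = 4.09 - 8.44 * 0.0605 = 3.579 V

3.579 V


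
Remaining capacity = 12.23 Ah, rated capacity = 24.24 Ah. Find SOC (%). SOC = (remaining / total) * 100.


SOC% = 12.23 / 24.24 * 100 = 50.45%

50.45%


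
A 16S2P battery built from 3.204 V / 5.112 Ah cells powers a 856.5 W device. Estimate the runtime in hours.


Step 1: E_pack = Ns * V_cell * Np * C_cell = 16 * 3.204 * 2 * 5.112 = 524.12 Wh
Step 2: t = E_pack / P = 524.12 / 856.5 = 0.6119 hr

0.6119 hr


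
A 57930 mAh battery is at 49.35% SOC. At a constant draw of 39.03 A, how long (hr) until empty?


Convert: C_total = 57930 mAh = 57.93 Ah
Step 1: remaining = SOC/100 * C_total = 49.35/100 * 57.93 = 28.588 Ah
Step 2: t = remaining / I = 28.588 / 39.03 = 0.7325 hr

0.7325 hr


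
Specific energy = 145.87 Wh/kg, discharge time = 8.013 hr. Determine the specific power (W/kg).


P_specific = E / t = 145.87 / 8.013 = 18.20 W/kg

18.20 W/kg


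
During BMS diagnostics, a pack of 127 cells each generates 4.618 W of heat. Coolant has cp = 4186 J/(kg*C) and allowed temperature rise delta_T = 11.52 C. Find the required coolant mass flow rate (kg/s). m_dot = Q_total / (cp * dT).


Step 1: Total heat Q = 127 * 4.618 W = 586.49 W
Step 2: denom = cp * dT = 4186 * 11.52 = 48223
Step 3: m_dot = 586.49 / 48223 = 0.01216 kg/s

0.01216 kg/s


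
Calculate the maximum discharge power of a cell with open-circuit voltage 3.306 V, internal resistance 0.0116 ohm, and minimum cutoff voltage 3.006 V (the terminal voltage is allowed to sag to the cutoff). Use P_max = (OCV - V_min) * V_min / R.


P_max = (OCV - V_min) * V_min / R = (3.306 - 3.006) * 3.006 / 0.0116 = 0.3 * 3.006 / 0.0116 = 77.74 W

77.74 W


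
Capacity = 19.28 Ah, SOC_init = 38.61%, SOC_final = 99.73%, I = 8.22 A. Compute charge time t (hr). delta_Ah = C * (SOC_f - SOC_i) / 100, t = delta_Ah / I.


delta_Ah = 19.28 * (99.73 - 38.61) / 100 = 11.784 Ah
t = delta_Ah / I = 11.784 / 8.22 = 1.434 hr

1.434 hr


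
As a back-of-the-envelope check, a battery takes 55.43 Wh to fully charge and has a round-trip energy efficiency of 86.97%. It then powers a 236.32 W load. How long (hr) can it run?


Step 1: E_discharge = eta/100 * E_charge = 86.97/100 * 55.43 = 48.207 Wh
Step 2: t = E_discharge / P = 48.207 / 236.32 = 0.2040 hr

0.2040 hr


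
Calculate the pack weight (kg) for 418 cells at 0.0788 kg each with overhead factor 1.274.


Cell mass sum = 418 * 0.0788 = 32.938 kg
With overhead 1.274: m_pack = 32.938 * 1.274 = 41.96 kg

41.96 kg


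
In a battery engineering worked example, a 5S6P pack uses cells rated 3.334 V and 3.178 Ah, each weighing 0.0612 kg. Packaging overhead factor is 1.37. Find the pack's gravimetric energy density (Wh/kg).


Step 1: V_pack = 5 * 3.334 = 16.67 V
Step 2: C_pack = 6 * 3.178 = 19.068 Ah
Step 3: E_pack = V_pack * C_pack = 16.67 * 19.068 = 317.86 Wh
Step 4: m_pack = 5 * 6 * 0.0612 * 1.37 = 2.5153 kg
Step 5: ED = E_pack / m_pack = 317.86 / 2.5153 = 126.4 Wh/kg

126.4 Wh/kg


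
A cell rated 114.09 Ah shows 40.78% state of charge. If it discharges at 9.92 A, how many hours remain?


Step 1: remaining = SOC/100 * C_total = 40.78/100 * 114.09 = 46.526 Ah
Step 2: t = remaining / I = 46.526 / 9.92 = 4.690 hr

4.690 hr


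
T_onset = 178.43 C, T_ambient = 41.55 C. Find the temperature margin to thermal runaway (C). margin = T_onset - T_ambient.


Safety margin = 178.43 C - 41.55 C = 136.88 C

136.88 C


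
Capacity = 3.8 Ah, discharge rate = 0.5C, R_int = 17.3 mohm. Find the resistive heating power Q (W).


Convert: R = 17.3 mohm = 0.0173 ohm
Step 1: I = C_rate * capacity = 0.5 * 3.8 = 1.9 A
Step 2: Q = I^2 * R = 1.9^2 * 0.0173 = 3.61 * 0.0173 = 0.06245 W

0.06245 W


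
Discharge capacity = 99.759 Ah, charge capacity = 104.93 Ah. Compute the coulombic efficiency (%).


Coulombic efficiency = 99.759/104.93 * 100% = 95.07%

95.07%


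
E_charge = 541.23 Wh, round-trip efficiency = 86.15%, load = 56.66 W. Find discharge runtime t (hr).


Step 1: E_discharge = eta/100 * E_charge = 86.15/100 * 541.23 = 466.27 Wh
Step 2: t = E_discharge / P = 466.27 / 56.66 = 8.229 hr

8.229 hr


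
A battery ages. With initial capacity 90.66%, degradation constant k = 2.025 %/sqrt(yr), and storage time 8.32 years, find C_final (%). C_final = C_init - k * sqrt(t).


Step 1: sqrt(8.32 yr) = 2.8844
Step 2: drop = 2.025 * 2.8844 = 5.8409
Step 3: C_final = 90.66 - 5.8409 = 84.82%

84.82%


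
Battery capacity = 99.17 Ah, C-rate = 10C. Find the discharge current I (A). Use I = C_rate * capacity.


At 10C: I = 10 * 99.17 Ah = 991.7 A

991.7 A


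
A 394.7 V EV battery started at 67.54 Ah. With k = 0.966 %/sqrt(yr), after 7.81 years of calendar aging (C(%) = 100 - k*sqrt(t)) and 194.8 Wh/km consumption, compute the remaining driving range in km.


Step 1: capacity retention = 100 - 0.966 * sqrt(7.81) = 100 - 0.966 * 2.7946 = 97.3%
Step 2: C_now = 67.54 * 97.3/100 = 65.716 Ah
Step 3: E_pack = V * C_now = 394.7 * 65.716 = 25938 Wh
Step 4: range = E_pack / consumption = 25938 / 194.8 = 133.2 km

133.2 km


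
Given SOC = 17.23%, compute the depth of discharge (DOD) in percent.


DOD = 100 - SOC = 100 - 17.23 = 82.77%

82.77%


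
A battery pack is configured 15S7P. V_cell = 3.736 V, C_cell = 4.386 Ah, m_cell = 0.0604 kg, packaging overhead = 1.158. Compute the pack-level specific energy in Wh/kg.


Step 1: V_pack = 15 * 3.736 = 56.04 V
Step 2: C_pack = 7 * 4.386 = 30.702 Ah
Step 3: E_pack = V_pack * C_pack = 56.04 * 30.702 = 1720.5 Wh
Step 4: m_pack = 15 * 7 * 0.0604 * 1.158 = 7.344 kg
Step 5: ED = E_pack / m_pack = 1720.5 / 7.344 = 234.3 Wh/kg

234.3 Wh/kg


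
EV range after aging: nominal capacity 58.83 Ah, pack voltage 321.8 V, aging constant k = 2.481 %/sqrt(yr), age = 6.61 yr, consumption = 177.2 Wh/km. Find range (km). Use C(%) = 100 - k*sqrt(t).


Step 1: capacity retention = 100 - 2.481 * sqrt(6.61) = 100 - 2.481 * 2.571 = 93.621%
Step 2: C_now = 58.83 * 93.621/100 = 55.077 Ah
Step 3: E_pack = V * C_now = 321.8 * 55.077 = 17724 Wh
Step 4: range = E_pack / consumption = 17724 / 177.2 = 100.0 km

100.0 km


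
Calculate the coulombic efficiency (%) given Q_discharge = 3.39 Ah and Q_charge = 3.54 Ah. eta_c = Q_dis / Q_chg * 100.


eta_c = Q_dis / Q_chg * 100 = 3.39 / 3.54 * 100 = 95.76%

95.76%


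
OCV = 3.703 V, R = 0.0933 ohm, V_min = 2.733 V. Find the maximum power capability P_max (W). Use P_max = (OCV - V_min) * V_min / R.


P_max = (OCV - V_min) * V_min / R = (3.703 - 2.733) * 2.733 / 0.0933 = 0.97 * 2.733 / 0.0933 = 28.41 W

28.41 W


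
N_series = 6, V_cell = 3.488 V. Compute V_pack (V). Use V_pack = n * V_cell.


Series voltages add: 6 * 3.488 V = 20.928 V

20.928 V


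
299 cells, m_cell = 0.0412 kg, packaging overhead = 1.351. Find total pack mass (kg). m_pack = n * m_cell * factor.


Cell mass sum = 299 * 0.0412 = 12.319 kg
With overhead 1.351: m_pack = 12.319 * 1.351 = 16.64 kg

16.64 kg


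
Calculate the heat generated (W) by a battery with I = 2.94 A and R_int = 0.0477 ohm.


Q = I^2 * R = 2.94^2 * 0.0477 = 0.4123 W

0.4123 W


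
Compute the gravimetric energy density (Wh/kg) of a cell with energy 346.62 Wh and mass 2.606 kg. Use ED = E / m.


Specific energy = 346.62 Wh / 2.606 kg = 133.0 Wh/kg

133.0 Wh/kg


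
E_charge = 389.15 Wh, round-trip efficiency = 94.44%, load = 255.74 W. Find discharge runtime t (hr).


Step 1: E_discharge = eta/100 * E_charge = 94.44/100 * 389.15 = 367.51 Wh
Step 2: t = E_discharge / P = 367.51 / 255.74 = 1.437 hr

1.437 hr


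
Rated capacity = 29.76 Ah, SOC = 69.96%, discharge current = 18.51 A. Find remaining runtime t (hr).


Step 1: remaining = SOC/100 * C_total = 69.96/100 * 29.76 = 20.82 Ah
Step 2: t = remaining / I = 20.82 / 18.51 = 1.125 hr

1.125 hr


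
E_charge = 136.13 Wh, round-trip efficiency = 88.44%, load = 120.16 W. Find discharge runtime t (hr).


Step 1: E_discharge = eta/100 * E_charge = 88.44/100 * 136.13 = 120.39 Wh
Step 2: t = E_discharge / P = 120.39 / 120.16 = 1.002 hr

1.002 hr


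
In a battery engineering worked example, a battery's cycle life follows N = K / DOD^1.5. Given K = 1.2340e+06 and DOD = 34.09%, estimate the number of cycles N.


Step 1: DOD^1.5 = 34.09^1.5 = 199.04
Step 2: N = 1.2340e+06 / 199.04 = 6200 cycles

6200 cycles


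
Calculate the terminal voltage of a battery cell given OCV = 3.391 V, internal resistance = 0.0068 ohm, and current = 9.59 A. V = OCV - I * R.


IR drop = 9.59 * 0.0068 = 0.065212 V
V = 3.391 - 0.065212 = 3.326 V

3.326 V


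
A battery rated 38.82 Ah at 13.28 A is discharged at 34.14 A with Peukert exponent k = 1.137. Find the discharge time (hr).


t_rated = C / I_rated = 38.82 / 13.28 = 2.9232 hr
(I_rated/I)^k = (0.38899)^1.137 = 0.34179
t = t_rated * (I_rated/I)^k = 2.9232 * 0.34179 = 0.9991 hr

0.9991 hr


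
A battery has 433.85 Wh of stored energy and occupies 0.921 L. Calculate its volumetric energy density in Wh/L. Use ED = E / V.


Volumetric ED = 433.85 Wh / 0.921 L = 471.1 Wh/L

471.1 Wh/L


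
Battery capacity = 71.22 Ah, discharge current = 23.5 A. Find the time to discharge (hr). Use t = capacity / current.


t = capacity / current = 71.22 / 23.5 = 3.031 hr

3.031 hr


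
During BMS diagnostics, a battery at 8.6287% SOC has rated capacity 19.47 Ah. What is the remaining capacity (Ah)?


remaining = SOC / 100 * total = 8.6287 / 100 * 19.47 = 1.680 Ah

1.680 Ah


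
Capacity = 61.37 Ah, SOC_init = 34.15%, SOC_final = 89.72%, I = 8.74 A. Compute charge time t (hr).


Step 1: dSOC = 89.72% - 34.15% = 55.57%
Step 2: delta_Ah = 61.37 * 55.57 / 100 = 34.103 Ah
Step 3: t = 34.103 / 8.74 = 3.902 hr

3.902 hr
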